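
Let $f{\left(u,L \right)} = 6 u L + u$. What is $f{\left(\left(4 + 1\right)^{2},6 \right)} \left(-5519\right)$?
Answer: $-5105075$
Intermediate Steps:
$f{\left(u,L \right)} = u + 6 L u$ ($f{\left(u,L \right)} = 6 L u + u = u + 6 L u$)
$f{\left(\left(4 + 1\right)^{2},6 \right)} \left(-5519\right) = \left(4 + 1\right)^{2} \left(1 + 6 \cdot 6\right) \left(-5519\right) = 5^{2} \left(1 + 36\right) \left(-5519\right) = 25 \cdot 37 \left(-5519\right) = 925 \left(-5519\right) = -5105075$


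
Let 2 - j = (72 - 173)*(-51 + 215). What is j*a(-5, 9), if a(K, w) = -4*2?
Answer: -132528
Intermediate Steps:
j = 16566 (j = 2 - (72 - 173)*(-51 + 215) = 2 - (-101)*164 = 2 - 1*(-16564) = 2 + 16564 = 16566)
a(K, w) = -8
j*a(-5, 9) = 16566*(-8) = -132528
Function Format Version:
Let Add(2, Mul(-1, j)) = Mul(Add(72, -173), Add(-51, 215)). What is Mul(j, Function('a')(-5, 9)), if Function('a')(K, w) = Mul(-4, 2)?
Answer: -132528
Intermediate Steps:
j = 16566 (j = Add(2, Mul(-1, Mul(Add(72, -173), Add(-51, 215)))) = Add(2, Mul(-1, Mul(-101, 164))) = Add(2, Mul(-1, -16564)) = Add(2, 16564) = 16566)
Function('a')(K, w) = -8
Mul(j, Function('a')(-5, 9)) = Mul(16566, -8) = -132528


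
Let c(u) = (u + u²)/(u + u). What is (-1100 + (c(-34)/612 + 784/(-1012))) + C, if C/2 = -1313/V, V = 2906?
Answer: -165238689515/149984472 ≈ -1101.7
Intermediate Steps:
c(u) = (u + u²)/(2*u) (c(u) = (u + u²)/((2*u)) = (u + u²)*(1/(2*u)) = (u + u²)/(2*u))
C = -1313/1453 (C = 2*(-1313/2906) = -1313/1453 ≈ -0.90365)
(-1100 + (c(-34)/612 + 784/(-1012))) + C = (-1100 + ((½ + (½)*(-34))/612 + 784/(-1012))) - 1313/1453 = (-1100 + ((½ - 17)*(1/612) + 784*(-1/1012))) - 1313/1453 = (-1100 + (-33/2*1/612 - 196/253)) - 1313/1453 = (-1100 + (-11/408 - 196/253)) - 1313/1453 = (-1100 - 82751/103224) - 1313/1453 = -113629151/103224 - 1313/1453 = -165238689515/149984472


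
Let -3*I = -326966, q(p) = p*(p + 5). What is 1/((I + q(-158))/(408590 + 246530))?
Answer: 122835/24968 ≈ 4.9197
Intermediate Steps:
q(p) = p*(5 + p)
I = 326966/3 (I = -1/3*(-326966) = 326966/3 ≈ 1.0899e+5)
1/((I + q(-158))/(408590 + 246530)) = 1/((326966/3 - 158*(5 - 158))/(408590 + 246530)) = 1/((326966/3 - 158*(-153))/655120) = 1/((326966/3 + 24174)*(1/655120)) = 1/((399488/3)*(1/655120)) = 1/(24968/122835) = 122835/24968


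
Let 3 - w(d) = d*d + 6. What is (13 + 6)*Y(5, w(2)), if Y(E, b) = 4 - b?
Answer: 209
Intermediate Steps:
w(d) = -3 - d² (w(d) = 3 - (d*d + 6) = 3 - (d² + 6) = 3 - (6 + d²) = 3 + (-6 - d²) = -3 - d²)
(13 + 6)*Y(5, w(2)) = (13 + 6)*(4 - (-3 - 1*2²)) = 19*(4 - (-3 - 1*4)) = 19*(4 - (-3 - 4)) = 19*(4 - 1*(-7)) = 19*(4 + 7) = 19*11 = 209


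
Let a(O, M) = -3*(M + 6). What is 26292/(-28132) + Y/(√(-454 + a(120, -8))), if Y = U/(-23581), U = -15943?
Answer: -6573/7033 - 15943*I*√7/1320536 ≈ -0.93459 - 0.031942*I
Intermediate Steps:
Y = 15943/23581 (Y = -15943/(-23581) = -15943*(-1/23581) = 15943/23581 ≈ 0.67610)
a(O, M) = -18 - 3*M (a(O, M) = -3*(6 + M) = -18 - 3*M)
26292/(-28132) + Y/(√(-454 + a(120, -8))) = 26292/(-28132) + 15943/(23581*(√(-454 + (-18 - 3*(-8))))) = 26292*(-1/28132) + 15943/(23581*(√(-454 + (-18 + 24)))) = -6573/7033 + 15943/(23581*(√(-454 + 6))) = -6573/7033 + 15943/(23581*(√(-448))) = -6573/7033 + 15943/(23581*((8*I*√7))) = -6573/7033 + 15943*(-I*√7/56)/23581 = -6573/7033 - 15943*I*√7/1320536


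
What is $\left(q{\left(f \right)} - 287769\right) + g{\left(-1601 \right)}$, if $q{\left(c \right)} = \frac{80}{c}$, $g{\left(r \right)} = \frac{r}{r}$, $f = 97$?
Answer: $- \frac{27913416}{97} \approx -2.8777 \cdot 10^{5}$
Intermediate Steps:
$g{\left(r \right)} = 1$
$\left(q{\left(f \right)} - 287769\right) + g{\left(-1601 \right)} = \left(\frac{80}{97} - 287769\right) + 1 = - \frac{27913513}{97} + 1 = - \frac{27913416}{97}$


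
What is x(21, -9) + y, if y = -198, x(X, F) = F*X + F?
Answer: -396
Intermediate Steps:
x(X, F) = F + F*X
x(21, -9) + y = -9*(1 + 21) - 198 = -9*22 - 198 = -198 - 198 = -396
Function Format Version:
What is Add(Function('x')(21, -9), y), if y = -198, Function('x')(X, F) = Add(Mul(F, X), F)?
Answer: -396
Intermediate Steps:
Function('x')(X, F) = Add(F, Mul(F, X))
Add(Function('x')(21, -9), y) = Add(Mul(-9, Add(1, 21)), -198) = Add(Mul(-9, 22), -198) = Add(-198, -198) = -396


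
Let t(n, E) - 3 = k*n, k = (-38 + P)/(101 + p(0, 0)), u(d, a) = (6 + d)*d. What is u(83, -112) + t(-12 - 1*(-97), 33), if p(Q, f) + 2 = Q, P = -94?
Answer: 21830/3 ≈ 7276.7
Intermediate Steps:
p(Q, f) = -2 + Q
u(d, a) = d*(6 + d)
k = -4/3 (k = (-38 - 94)/(101 + (-2 + 0)) = -132/(101 - 2) = -132/99 = -132*1/99 = -4/3 ≈ -1.3333)
t(n, E) = 3 - 4*n/3
u(83, -112) + t(-12 - 1*(-97), 33) = 83*(6 + 83) + (3 - 4*(-12 - 1*(-97))/3) = 83*89 + (3 - 4*(-12 + 97)/3) = 7387 + (3 - 4/3*85) = 7387 + (3 - 340/3) = 7387 - 331/3 = 21830/3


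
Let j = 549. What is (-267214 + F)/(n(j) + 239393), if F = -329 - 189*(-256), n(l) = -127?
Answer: -219159/239266 ≈ -0.91596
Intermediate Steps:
F = 48055 (F = -329 + 48384 = 48055)
(-267214 + F)/(n(j) + 239393) = (-267214 + 48055)/(-127 + 239393) = -219159/239266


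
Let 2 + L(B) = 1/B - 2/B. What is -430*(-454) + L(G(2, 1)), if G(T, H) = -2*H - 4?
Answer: 1171309/6 ≈ 1.9522e+5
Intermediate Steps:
G(T, H) = -4 - 2*H
L(B) = -2 - 1/B (L(B) = -2 + (1/B - 2/B) = -2 - 1/B)
-430*(-454) + L(G(2, 1)) = -430*(-454) + (-2 - 1/(-4 - 2*1)) = 195220 + (-2 - 1/(-4 - 2)) = 195220 + (-2 - 1/(-6)) = 195220 + (-2 - 1*(-⅙)) = 195220 + (-2 + ⅙) = 195220 - 11/6 = 1171309/6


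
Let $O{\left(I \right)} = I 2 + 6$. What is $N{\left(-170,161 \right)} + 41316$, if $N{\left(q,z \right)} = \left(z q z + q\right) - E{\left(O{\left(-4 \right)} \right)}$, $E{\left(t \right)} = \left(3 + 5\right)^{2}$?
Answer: $-4365488$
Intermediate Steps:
$O{\left(I \right)} = 6 + 2 I$ ($O{\left(I \right)} = 2 I + 6 = 6 + 2 I$)
$E{\left(t \right)} = 64$ ($E{\left(t \right)} = 8^{2} = 64$)
$N{\left(q,z \right)} = -64 + q + q z^{2}$ ($N{\left(q,z \right)} = \left(z q z + q\right) - 64 = \left(q z z + q\right) - 64 = \left(q z^{2} + q\right) - 64 = \left(q + q z^{2}\right) - 64 = -64 + q + q z^{2}$)
$N{\left(-170,161 \right)} + 41316 = \left(-64 - 170 - 170 \cdot 161^{2}\right) + 41316 = \left(-64 - 170 - 4406570\right) + 41316 = -4406804 + 41316 = -4365488$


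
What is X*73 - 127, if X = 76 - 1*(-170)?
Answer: 17831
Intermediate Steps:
X = 246 (X = 76 + 170 = 246)
X*73 - 127 = 246*73 - 127 = 17958 - 127 = 17831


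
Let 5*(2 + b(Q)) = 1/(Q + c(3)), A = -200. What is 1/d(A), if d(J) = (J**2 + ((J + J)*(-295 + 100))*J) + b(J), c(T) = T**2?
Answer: -955/14859801911 ≈ -6.4267e-8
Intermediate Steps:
b(Q) = -2 + 1/(5*(9 + Q)) (b(Q) = -2 + 1/(5*(Q + 3**2)) = -2 + 1/(5*(Q + 9)) = -2 + 1/(5*(9 + Q)))
d(J) = -389*J**2 + (-89 - 10*J)/(5*(9 + J)) (d(J) = (J**2 + ((J + J)*(-295 + 100))*J) + (-89 - 10*J)/(5*(9 + J)) = (J**2 + ((2*J)*(-195))*J) + (-89 - 10*J)/(5*(9 + J)) = (J**2 + (-390*J)*J) + (-89 - 10*J)/(5*(9 + J)) = (J**2 - 390*J**2) + (-89 - 10*J)/(5*(9 + J)) = -389*J**2 + (-89 - 10*J)/(5*(9 + J)))
1/d(A) = 1/((-89 - 10*(-200) + 1945*(-200)**2*(-9 - 1*(-200)))/(5*(9 - 200))) = 1/((1/5)*(-89 + 2000 + 1945*40000*(-9 + 200))/(-191)) = 1/((1/5)*(-1/191)*(-89 + 2000 + 1945*40000*191)) = 1/((1/5)*(-1/191)*(-89 + 2000 + 14859800000)) = 1/((1/5)*(-1/191)*14859801911) = 1/(-14859801911/955) = -955/14859801911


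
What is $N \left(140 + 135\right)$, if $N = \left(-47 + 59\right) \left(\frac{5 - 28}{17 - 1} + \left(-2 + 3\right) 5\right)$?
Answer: $\frac{47025}{4} \approx 11756.0$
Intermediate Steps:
$N = \frac{171}{4}$ ($N = 12 \left(- \frac{23}{16} + 1 \cdot 5\right) = 12 \left(\left(-23\right) \frac{1}{16} + 5\right) = 12 \left(- \frac{23}{16} + 5\right) = 12 \cdot \frac{57}{16} = \frac{171}{4} \approx 42.75$)
$N \left(140 + 135\right) = \frac{171 \left(140 + 135\right)}{4} = \frac{171}{4} \cdot 275 = \frac{47025}{4}$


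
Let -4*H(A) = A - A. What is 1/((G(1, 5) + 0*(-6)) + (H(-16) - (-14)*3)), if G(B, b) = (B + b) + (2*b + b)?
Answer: 1/63 ≈ 0.015873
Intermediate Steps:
G(B, b) = B + 4*b (G(B, b) = (B + b) + 3*b = B + 4*b)
H(A) = 0 (H(A) = -(A - A)/4 = -¼*0 = 0)
1/((G(1, 5) + 0*(-6)) + (H(-16) - (-14)*3)) = 1/(((1 + 4*5) + 0*(-6)) + (0 - (-14)*3)) = 1/(((1 + 20) + 0) + (0 - 1*(-42))) = 1/((21 + 0) + (0 + 42)) = 1/(21 + 42) = 1/63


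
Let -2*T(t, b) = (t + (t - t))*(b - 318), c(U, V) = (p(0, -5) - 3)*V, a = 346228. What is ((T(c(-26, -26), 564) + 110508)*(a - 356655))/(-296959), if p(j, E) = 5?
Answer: 1218958008/296959 ≈ 4104.8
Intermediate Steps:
c(U, V) = 2*V (c(U, V) = (5 - 3)*V = 2*V)
T(t, b) = -t*(-318 + b)/2 (T(t, b) = -(t + (t - t))*(b - 318)/2 = -(t + 0)*(-318 + b)/2 = -t*(-318 + b)/2)
((T(c(-26, -26), 564) + 110508)*(a - 356655))/(-296959) = (((2*(-26))*(318 - 1*564)/2 + 110508)*(346228 - 356655))/(-296959) = (((½)*(-52)*(318 - 564) + 110508)*(-10427))*(-1/296959) = (((½)*(-52)*(-246) + 110508)*(-10427))*(-1/296959) = ((6396 + 110508)*(-10427))*(-1/296959) = (116904*(-10427))*(-1/296959) = -1218958008*(-1/296959) = 1218958008/296959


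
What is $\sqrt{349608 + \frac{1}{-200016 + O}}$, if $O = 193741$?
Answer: $\frac{\sqrt{550641339949}}{1255} \approx 591.28$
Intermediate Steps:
$\sqrt{349608 + \frac{1}{-200016 + O}} = \sqrt{349608 + \frac{1}{-200016 + 193741}} = \sqrt{349608 + \frac{1}{-6275}} = \sqrt{349608 - \frac{1}{6275}} = \sqrt{\frac{2193790199}{6275}} = \frac{\sqrt{550641339949}}{1255}$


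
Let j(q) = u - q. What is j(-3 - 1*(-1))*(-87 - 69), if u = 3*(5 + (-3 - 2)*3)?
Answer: 4368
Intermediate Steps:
u = -30 (u = 3*(5 - 5*3) = 3*(5 - 15) = 3*(-10) = -30)
j(q) = -30 - q
j(-3 - 1*(-1))*(-87 - 69) = (-30 - (-3 - 1*(-1)))*(-87 - 69) = (-30 - (-3 + 1))*(-156) = (-30 - 1*(-2))*(-156) = (-30 + 2)*(-156) = -28*(-156) = 4368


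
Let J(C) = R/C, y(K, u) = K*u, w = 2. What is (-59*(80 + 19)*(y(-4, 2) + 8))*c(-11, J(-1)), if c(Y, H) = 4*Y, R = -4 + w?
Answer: 0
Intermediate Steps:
R = -2 (R = -4 + 2 = -2)
J(C) = -2/C
(-59*(80 + 19)*(y(-4, 2) + 8))*c(-11, J(-1)) = (-59*(80 + 19)*(-4*2 + 8))*(4*(-11)) = -5841*(-8 + 8)*(-44) = -5841*0*(-44) = -59*0*(-44) = 0*(-44) = 0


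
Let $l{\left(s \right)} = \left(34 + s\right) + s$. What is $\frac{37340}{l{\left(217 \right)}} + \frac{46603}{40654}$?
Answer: $\frac{384957641}{4756518} \approx 80.933$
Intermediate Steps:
$l{\left(s \right)} = 34 + 2 s$
$\frac{37340}{l{\left(217 \right)}} + \frac{46603}{40654} = \frac{37340}{34 + 2 \cdot 217} + \frac{46603}{40654} = \frac{37340}{34 + 434} + 46603 \cdot \frac{1}{40654} = \frac{37340}{468} + \frac{46603}{40654} = 37340 \cdot \frac{1}{468} + \frac{46603}{40654} = \frac{9335}{117} + \frac{46603}{40654} = \frac{384957641}{4756518}$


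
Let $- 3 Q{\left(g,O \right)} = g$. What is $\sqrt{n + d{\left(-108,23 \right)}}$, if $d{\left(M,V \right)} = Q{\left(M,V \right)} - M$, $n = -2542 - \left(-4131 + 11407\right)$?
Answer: $i \sqrt{9674} \approx 98.356 i$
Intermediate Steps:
$Q{\left(g,O \right)} = - \frac{g}{3}$
$n = -9818$ ($n = -2542 - 7276 = -9818$)
$d{\left(M,V \right)} = - \frac{4 M}{3}$ ($d{\left(M,V \right)} = - \frac{M}{3} - M = - \frac{4 M}{3}$)
$\sqrt{n + d{\left(-108,23 \right)}} = \sqrt{-9818 - -144} = \sqrt{-9818 + 144} = \sqrt{-9674} = i \sqrt{9674}$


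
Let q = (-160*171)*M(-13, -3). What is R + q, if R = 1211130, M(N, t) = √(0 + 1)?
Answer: 1183770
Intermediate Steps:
M(N, t) = 1 (M(N, t) = √1 = 1)
q = -27360 (q = -160*171*1 = -27360*1 = -27360)
R + q = 1211130 - 27360 = 1183770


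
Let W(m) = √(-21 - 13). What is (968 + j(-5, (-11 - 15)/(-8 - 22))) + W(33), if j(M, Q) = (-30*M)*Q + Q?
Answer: 16483/15 + I*√34 ≈ 1098.9 + 5.831*I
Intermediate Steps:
j(M, Q) = Q - 30*M*Q (j(M, Q) = -30*M*Q + Q = Q - 30*M*Q)
W(m) = I*√34 (W(m) = √(-34) = I*√34)
(968 + j(-5, (-11 - 15)/(-8 - 22))) + W(33) = (968 + ((-11 - 15)/(-8 - 22))*(1 - 30*(-5))) + I*√34 = (968 + (-26/(-30))*(1 + 150)) + I*√34 = (968 - 26*(-1/30)*151) + I*√34 = (968 + (13/15)*151) + I*√34 = (968 + 1963/15) + I*√34 = 16483/15 + I*√34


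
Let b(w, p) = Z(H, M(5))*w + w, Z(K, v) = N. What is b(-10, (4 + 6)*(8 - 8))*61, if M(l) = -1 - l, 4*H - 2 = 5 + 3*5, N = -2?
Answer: 610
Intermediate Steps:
H = 11/2 (H = ½ + (5 + 3*5)/4 = ½ + (5 + 15)/4 = ½ + (¼)*20 = ½ + 5 = 11/2 ≈ 5.5000)
Z(K, v) = -2
b(w, p) = -w (b(w, p) = -2*w + w = -w)
b(-10, (4 + 6)*(8 - 8))*61 = -1*(-10)*61 = 10*61 = 610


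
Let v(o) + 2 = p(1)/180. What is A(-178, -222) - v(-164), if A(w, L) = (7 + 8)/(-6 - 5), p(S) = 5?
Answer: 241/396 ≈ 0.60859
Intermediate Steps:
A(w, L) = -15/11 (A(w, L) = 15/(-11) = -1/11*15 = -15/11)
v(o) = -71/36 (v(o) = -2 + 5/180 = -2 + 5*(1/180) = -2 + 1/36 = -71/36)
A(-178, -222) - v(-164) = -15/11 - 1*(-71/36) = -15/11 + 71/36 = 241/396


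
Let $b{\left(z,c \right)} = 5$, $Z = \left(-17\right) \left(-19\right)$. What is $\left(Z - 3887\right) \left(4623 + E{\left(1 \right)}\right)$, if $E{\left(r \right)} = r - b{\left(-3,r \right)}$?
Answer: $-16462116$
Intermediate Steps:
$Z = 323$
$E{\left(r \right)} = -5 + r$ ($E{\left(r \right)} = r - 5 = -5 + r$)
$\left(Z - 3887\right) \left(4623 + E{\left(1 \right)}\right) = \left(323 - 3887\right) \left(4623 + \left(-5 + 1\right)\right) = - 3564 \left(4623 - 4\right) = \left(-3564\right) 4619 = -16462116$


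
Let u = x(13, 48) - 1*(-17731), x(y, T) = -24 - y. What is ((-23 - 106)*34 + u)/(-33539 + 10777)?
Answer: -6654/11381 ≈ -0.58466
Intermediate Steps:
u = 17694 (u = (-24 - 1*13) - 1*(-17731) = (-24 - 13) + 17731 = -37 + 17731 = 17694)
((-23 - 106)*34 + u)/(-33539 + 10777) = ((-23 - 106)*34 + 17694)/(-33539 + 10777) = (-129*34 + 17694)/(-22762) = (-4386 + 17694)*(-1/22762) = 13308*(-1/22762) = -6654/11381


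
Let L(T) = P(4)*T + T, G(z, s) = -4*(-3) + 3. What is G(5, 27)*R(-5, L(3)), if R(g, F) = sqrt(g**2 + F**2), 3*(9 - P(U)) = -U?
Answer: 15*sqrt(1181) ≈ 515.49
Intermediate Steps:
P(U) = 9 + U/3 (P(U) = 9 - (-1)*U/3 = 9 + U/3)
G(z, s) = 15 (G(z, s) = 12 + 3 = 15)
L(T) = 34*T/3 (L(T) = (9 + (1/3)*4)*T + T = (9 + 4/3)*T + T = 31*T/3 + T = 34*T/3)
R(g, F) = sqrt(F**2 + g**2)
G(5, 27)*R(-5, L(3)) = 15*sqrt(((34/3)*3)**2 + (-5)**2) = 15*sqrt(34**2 + 25) = 15*sqrt(1156 + 25) = 15*sqrt(1181)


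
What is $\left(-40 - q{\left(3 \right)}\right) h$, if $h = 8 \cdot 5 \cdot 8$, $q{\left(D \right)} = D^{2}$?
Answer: $-15680$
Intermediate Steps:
$h = 320$ ($h = 40 \cdot 8 = 320$)
$\left(-40 - q{\left(3 \right)}\right) h = \left(-40 - 3^{2}\right) 320 = \left(-40 - 9\right) 320 = \left(-49\right) 320 = -15680$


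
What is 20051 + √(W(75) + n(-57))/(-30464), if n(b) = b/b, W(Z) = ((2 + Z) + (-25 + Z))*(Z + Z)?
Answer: 20051 - √19051/30464 ≈ 20051.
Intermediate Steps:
W(Z) = 2*Z*(-23 + 2*Z) (W(Z) = (-23 + 2*Z)*(2*Z) = 2*Z*(-23 + 2*Z))
n(b) = 1
20051 + √(W(75) + n(-57))/(-30464) = 20051 + √(2*75*(-23 + 2*75) + 1)/(-30464) = 20051 + √(2*75*(-23 + 150) + 1)*(-1/30464) = 20051 + √(2*75*127 + 1)*(-1/30464) = 20051 + √(19050 + 1)*(-1/30464) = 20051 + √19051*(-1/30464) = 20051 - √19051/30464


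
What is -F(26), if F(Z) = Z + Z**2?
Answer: -702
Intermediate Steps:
-F(26) = -26*(1 + 26) = -26*27 = -1*702 = -702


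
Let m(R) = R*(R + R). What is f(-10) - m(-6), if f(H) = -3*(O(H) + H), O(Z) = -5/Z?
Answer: -87/2 ≈ -43.500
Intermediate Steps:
f(H) = -3*H + 15/H (f(H) = -3*(-5/H + H) = -3*(H - 5/H) = -3*H + 15/H)
m(R) = 2*R² (m(R) = R*(2*R) = 2*R²)
f(-10) - m(-6) = (-3*(-10) + 15/(-10)) - 2*(-6)² = (30 + 15*(-⅒)) - 2*36 = (30 - 3/2) - 1*72 = 57/2 - 72 = -87/2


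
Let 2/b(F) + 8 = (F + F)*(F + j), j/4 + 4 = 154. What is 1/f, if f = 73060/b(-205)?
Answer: -1/5916325740 ≈ -1.6902e-10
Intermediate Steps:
j = 600 (j = -16 + 4*154 = -16 + 616 = 600)
b(F) = 2/(-8 + 2*F*(600 + F)) (b(F) = 2/(-8 + (F + F)*(F + 600)) = 2/(-8 + (2*F)*(600 + F)) = 2/(-8 + 2*F*(600 + F)))
f = -5916325740 (f = 73060/(1/(-4 + (-205)² + 600*(-205))) = 73060/(1/(-4 + 42025 - 123000)) = 73060/(1/(-80979)) = 73060/(-1/80979) = 73060*(-80979) = -5916325740)
1/f = 1/(-5916325740) = -1/5916325740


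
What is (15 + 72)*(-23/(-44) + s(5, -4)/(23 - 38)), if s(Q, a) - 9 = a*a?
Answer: -4379/44 ≈ -99.523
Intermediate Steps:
s(Q, a) = 9 + a² (s(Q, a) = 9 + a*a = 9 + a²)
(15 + 72)*(-23/(-44) + s(5, -4)/(23 - 38)) = (15 + 72)*(-23/(-44) + (9 + (-4)²)/(23 - 38)) = 87*(-23*(-1/44) + (9 + 16)/(-15)) = 87*(23/44 + 25*(-1/15)) = 87*(23/44 - 5/3) = 87*(-151/132) = -4379/44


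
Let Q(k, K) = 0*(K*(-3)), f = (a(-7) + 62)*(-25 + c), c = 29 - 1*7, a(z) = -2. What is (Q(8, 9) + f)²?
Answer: 32400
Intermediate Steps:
c = 22 (c = 29 - 7 = 22)
f = -180 (f = (-2 + 62)*(-25 + 22) = 60*(-3) = -180)
Q(k, K) = 0 (Q(k, K) = 0*(-3*K) = 0)
(Q(8, 9) + f)² = (0 - 180)² = (-180)² = 32400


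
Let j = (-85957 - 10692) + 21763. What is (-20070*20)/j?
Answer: 66900/12481 ≈ 5.3601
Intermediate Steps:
j = -74886 (j = -96649 + 21763 = -74886)
(-20070*20)/j = -20070*20/(-74886) = -401400*(-1/74886) = 66900/12481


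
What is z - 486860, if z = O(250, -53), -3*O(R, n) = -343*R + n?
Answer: -458259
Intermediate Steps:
O(R, n) = -n/3 + 343*R/3 (O(R, n) = -(-343*R + n)/3 = -(n - 343*R)/3 = -n/3 + 343*R/3)
z = 28601 (z = -⅓*(-53) + (343/3)*250 = 53/3 + 85750/3 = 28601)
z - 486860 = 28601 - 486860 = -458259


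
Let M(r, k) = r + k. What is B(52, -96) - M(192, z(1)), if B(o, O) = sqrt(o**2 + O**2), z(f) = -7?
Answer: -185 + 4*sqrt(745) ≈ -75.821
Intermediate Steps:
B(o, O) = sqrt(O**2 + o**2)
M(r, k) = k + r
B(52, -96) - M(192, z(1)) = sqrt((-96)**2 + 52**2) - (-7 + 192) = sqrt(9216 + 2704) - 1*185 = sqrt(11920) - 185 = 4*sqrt(745) - 185 = -185 + 4*sqrt(745)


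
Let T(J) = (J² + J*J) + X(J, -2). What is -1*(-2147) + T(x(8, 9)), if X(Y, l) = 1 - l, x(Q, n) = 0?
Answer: 2150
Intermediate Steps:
T(J) = 3 + 2*J² (T(J) = (J² + J*J) + (1 - 1*(-2)) = (J² + J²) + (1 + 2) = 2*J² + 3 = 3 + 2*J²)
-1*(-2147) + T(x(8, 9)) = -1*(-2147) + (3 + 2*0²) = 2147 + (3 + 2*0) = 2147 + (3 + 0) = 2147 + 3 = 2150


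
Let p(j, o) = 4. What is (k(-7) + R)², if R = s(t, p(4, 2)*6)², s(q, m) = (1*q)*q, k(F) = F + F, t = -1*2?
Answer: 4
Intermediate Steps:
t = -2
k(F) = 2*F
s(q, m) = q² (s(q, m) = q*q = q²)
R = 16 (R = ((-2)²)² = 4² = 16)
(k(-7) + R)² = (2*(-7) + 16)² = (-14 + 16)² = 2² = 4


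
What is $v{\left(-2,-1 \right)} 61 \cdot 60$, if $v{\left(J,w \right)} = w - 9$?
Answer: $-36600$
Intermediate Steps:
$v{\left(J,w \right)} = -9 + w$
$v{\left(-2,-1 \right)} 61 \cdot 60 = \left(-9 - 1\right) 61 \cdot 60 = \left(-10\right) 61 \cdot 60 = \left(-610\right) 60 = -36600$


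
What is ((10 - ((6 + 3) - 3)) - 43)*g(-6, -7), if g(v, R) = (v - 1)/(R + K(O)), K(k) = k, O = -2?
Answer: -91/3 ≈ -30.333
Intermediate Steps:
g(v, R) = (-1 + v)/(-2 + R) (g(v, R) = (v - 1)/(R - 2) = (-1 + v)/(-2 + R))
((10 - ((6 + 3) - 3)) - 43)*g(-6, -7) = ((10 - ((6 + 3) - 3)) - 43)*((-1 - 6)/(-2 - 7)) = ((10 - (9 - 3)) - 43)*(-7/(-9)) = ((10 - 1*6) - 43)*(-⅑*(-7)) = ((10 - 6) - 43)*(7/9) = (4 - 43)*(7/9) = -39*7/9 = -91/3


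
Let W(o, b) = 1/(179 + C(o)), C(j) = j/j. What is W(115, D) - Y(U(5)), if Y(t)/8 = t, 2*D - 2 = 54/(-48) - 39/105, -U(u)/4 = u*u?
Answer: 144001/180 ≈ 800.01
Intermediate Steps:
U(u) = -4*u² (U(u) = -4*u*u = -4*u²)
D = 141/560 (D = 1 + (54/(-48) - 39/105)/2 = 1 + (54*(-1/48) - 39*1/105)/2 = 1 + (-9/8 - 13/35)/2 = 1 + (½)*(-419/280) = 1 - 419/560 = 141/560 ≈ 0.25179)
Y(t) = 8*t
C(j) = 1
W(o, b) = 1/180 (W(o, b) = 1/(179 + 1) = 1/180)
W(115, D) - Y(U(5)) = 1/180 - 8*(-4*5²) = 1/180 - 8*(-4*25) = 1/180 - 8*(-100) = 1/180 - 1*(-800) = 1/180 + 800 = 144001/180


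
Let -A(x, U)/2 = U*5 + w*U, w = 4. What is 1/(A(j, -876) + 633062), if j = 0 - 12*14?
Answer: 1/648830 ≈ 1.5412e-6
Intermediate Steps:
j = -168 (j = 0 - 168 = -168)
A(x, U) = -18*U (A(x, U) = -2*(U*5 + 4*U) = -2*(5*U + 4*U) = -18*U)
1/(A(j, -876) + 633062) = 1/(-18*(-876) + 633062) = 1/(15768 + 633062) = 1/648830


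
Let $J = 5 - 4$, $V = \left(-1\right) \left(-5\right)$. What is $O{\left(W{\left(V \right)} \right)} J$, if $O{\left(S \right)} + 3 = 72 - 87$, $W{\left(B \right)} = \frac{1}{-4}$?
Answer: $-18$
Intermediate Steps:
$V = 5$
$W{\left(B \right)} = - \frac{1}{4}$
$J = 1$
$O{\left(S \right)} = -18$ ($O{\left(S \right)} = -3 + \left(72 - 87\right) = -3 - 15 = -18$)
$O{\left(W{\left(V \right)} \right)} J = \left(-18\right) 1 = -18$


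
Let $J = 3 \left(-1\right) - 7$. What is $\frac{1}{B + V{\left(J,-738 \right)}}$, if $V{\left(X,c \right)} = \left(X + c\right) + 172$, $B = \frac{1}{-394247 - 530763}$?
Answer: $- \frac{925010}{532805761} \approx -0.0017361$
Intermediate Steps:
$J = -10$ ($J = -3 - 7 = -10$)
$B = - \frac{1}{925010}$ ($B = \frac{1}{-925010} = - \frac{1}{925010} \approx -1.0811 \cdot 10^{-6}$)
$V{\left(X,c \right)} = 172 + X + c$
$\frac{1}{B + V{\left(J,-738 \right)}} = \frac{1}{- \frac{1}{925010} - 576} = \frac{1}{- \frac{532805761}{925010}} = - \frac{925010}{532805761}$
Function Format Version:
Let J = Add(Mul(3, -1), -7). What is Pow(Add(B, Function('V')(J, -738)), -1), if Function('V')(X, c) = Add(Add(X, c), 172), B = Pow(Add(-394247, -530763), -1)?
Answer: Rational(-925010, 532805761) ≈ -0.0017361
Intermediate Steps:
J = -10 (J = Add(-3, -7) = -10)
B = Rational(-1, 925010) (B = Pow(-925010, -1) = Rational(-1, 925010) ≈ -1.0811e-6)
Function('V')(X, c) = Add(172, X, c)
Pow(Add(B, Function('V')(J, -738)), -1) = Pow(Add(Rational(-1, 925010), Add(172, -10, -738)), -1) = Pow(Add(Rational(-1, 925010), -576), -1) = Pow(Rational(-532805761, 925010), -1) = Rational(-925010, 532805761)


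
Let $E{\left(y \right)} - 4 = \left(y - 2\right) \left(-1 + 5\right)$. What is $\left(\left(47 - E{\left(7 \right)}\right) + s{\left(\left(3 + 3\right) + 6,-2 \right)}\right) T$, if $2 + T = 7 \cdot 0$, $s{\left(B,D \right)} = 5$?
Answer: $-56$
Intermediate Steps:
$E{\left(y \right)} = -4 + 4 y$ ($E{\left(y \right)} = 4 + \left(y - 2\right) \left(-1 + 5\right) = 4 + \left(-2 + y\right) 4 = 4 + \left(-8 + 4 y\right) = -4 + 4 y$)
$T = -2$ ($T = -2 + 7 \cdot 0 = -2 + 0 = -2$)
$\left(\left(47 - E{\left(7 \right)}\right) + s{\left(\left(3 + 3\right) + 6,-2 \right)}\right) T = \left(\left(47 - \left(-4 + 4 \cdot 7\right)\right) + 5\right) \left(-2\right) = \left(\left(47 - \left(-4 + 28\right)\right) + 5\right) \left(-2\right) = \left(\left(47 - 24\right) + 5\right) \left(-2\right) = \left(23 + 5\right) \left(-2\right) = 28 \left(-2\right) = -56$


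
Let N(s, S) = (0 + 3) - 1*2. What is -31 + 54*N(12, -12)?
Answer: 23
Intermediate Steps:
N(s, S) = 1 (N(s, S) = 3 - 2 = 1)
-31 + 54*N(12, -12) = -31 + 54*1 = -31 + 54 = 23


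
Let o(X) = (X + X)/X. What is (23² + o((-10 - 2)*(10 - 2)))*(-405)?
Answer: -215055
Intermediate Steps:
o(X) = 2 (o(X) = (2*X)/X = 2)
(23² + o((-10 - 2)*(10 - 2)))*(-405) = (23² + 2)*(-405) = (529 + 2)*(-405) = 531*(-405) = -215055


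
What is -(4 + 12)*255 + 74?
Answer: -4006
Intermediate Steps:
-(4 + 12)*255 + 74 = -1*16*255 + 74 = -16*255 + 74 = -4080 + 74 = -4006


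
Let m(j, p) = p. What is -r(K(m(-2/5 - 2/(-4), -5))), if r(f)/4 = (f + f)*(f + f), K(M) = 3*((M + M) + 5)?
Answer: -3600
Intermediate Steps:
K(M) = 15 + 6*M (K(M) = 3*(2*M + 5) = 3*(5 + 2*M) = 15 + 6*M)
r(f) = 16*f² (r(f) = 4*((f + f)*(f + f)) = 4*((2*f)*(2*f)) = 4*(4*f²) = 16*f²)
-r(K(m(-2/5 - 2/(-4), -5))) = -16*(15 + 6*(-5))² = -16*(15 - 30)² = -16*(-15)² = -16*225 = -1*3600 = -3600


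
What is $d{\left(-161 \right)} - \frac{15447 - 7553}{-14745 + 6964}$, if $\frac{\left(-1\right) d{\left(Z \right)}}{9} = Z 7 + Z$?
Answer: $\frac{90205246}{7781} \approx 11593.0$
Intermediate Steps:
$d{\left(Z \right)} = - 72 Z$ ($d{\left(Z \right)} = - 9 \left(Z 7 + Z\right) = - 9 \left(7 Z + Z\right) = - 9 \cdot 8 Z = - 72 Z$)
$d{\left(-161 \right)} - \frac{15447 - 7553}{-14745 + 6964} = \left(-72\right) \left(-161\right) - \frac{15447 - 7553}{-14745 + 6964} = 11592 - \frac{7894}{-7781} = 11592 - 7894 \left(- \frac{1}{7781}\right) = 11592 - - \frac{7894}{7781} = 11592 + \frac{7894}{7781} = \frac{90205246}{7781}$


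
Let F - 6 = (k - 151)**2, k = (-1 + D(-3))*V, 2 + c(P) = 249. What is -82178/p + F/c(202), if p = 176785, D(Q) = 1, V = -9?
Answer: 4011637529/43665895 ≈ 91.871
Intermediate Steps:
c(P) = 247 (c(P) = -2 + 249 = 247)
k = 0 (k = (-1 + 1)*(-9) = 0*(-9) = 0)
F = 22807 (F = 6 + (0 - 151)**2 = 6 + (-151)**2 = 6 + 22801 = 22807)
-82178/p + F/c(202) = -82178/176785 + 22807/247 = 4011637529/43665895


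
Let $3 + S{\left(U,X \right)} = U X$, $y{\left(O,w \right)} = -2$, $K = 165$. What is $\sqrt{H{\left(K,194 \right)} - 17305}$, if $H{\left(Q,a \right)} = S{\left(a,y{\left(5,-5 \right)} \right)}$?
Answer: $4 i \sqrt{1106} \approx 133.03 i$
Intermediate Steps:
$S{\left(U,X \right)} = -3 + U X$
$H{\left(Q,a \right)} = -3 - 2 a$ ($H{\left(Q,a \right)} = -3 + a \left(-2\right) = -3 - 2 a$)
$\sqrt{H{\left(K,194 \right)} - 17305} = \sqrt{\left(-3 - 388\right) - 17305} = \sqrt{-391 - 17305} = \sqrt{-17696} = 4 i \sqrt{1106}$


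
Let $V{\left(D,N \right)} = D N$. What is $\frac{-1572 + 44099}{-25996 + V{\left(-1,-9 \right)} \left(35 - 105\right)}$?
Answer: $- \frac{42527}{26626} \approx -1.5972$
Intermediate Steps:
$\frac{-1572 + 44099}{-25996 + V{\left(-1,-9 \right)} \left(35 - 105\right)} = \frac{-1572 + 44099}{-25996 + \left(-1\right) \left(-9\right) \left(35 - 105\right)} = \frac{42527}{-25996 + 9 \left(-70\right)} = \frac{42527}{-25996 - 630} = \frac{42527}{-26626} = 42527 \left(- \frac{1}{26626}\right) = - \frac{42527}{26626}$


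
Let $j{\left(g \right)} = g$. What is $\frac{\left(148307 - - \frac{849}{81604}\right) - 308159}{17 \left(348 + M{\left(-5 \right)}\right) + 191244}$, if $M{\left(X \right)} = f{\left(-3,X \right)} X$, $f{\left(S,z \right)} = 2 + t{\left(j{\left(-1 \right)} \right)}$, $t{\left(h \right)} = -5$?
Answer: $- \frac{1449395751}{1789983740} \approx -0.80973$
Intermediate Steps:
$f{\left(S,z \right)} = -3$ ($f{\left(S,z \right)} = 2 - 5 = -3$)
$M{\left(X \right)} = - 3 X$
$\frac{\left(148307 - - \frac{849}{81604}\right) - 308159}{17 \left(348 + M{\left(-5 \right)}\right) + 191244} = \frac{\left(148307 - - \frac{849}{81604}\right) - 308159}{17 \left(348 - -15\right) + 191244} = \frac{\left(148307 - \left(-849\right) \frac{1}{81604}\right) - 308159}{17 \left(348 + 15\right) + 191244} = \frac{\left(148307 - - \frac{849}{81604}\right) - 308159}{17 \cdot 363 + 191244} = \frac{\left(148307 + \frac{849}{81604}\right) - 308159}{6171 + 191244} = \frac{\frac{12102445277}{81604} - 308159}{197415} = \left(- \frac{13044561759}{81604}\right) \frac{1}{197415} = - \frac{1449395751}{1789983740}$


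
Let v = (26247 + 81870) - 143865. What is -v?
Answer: 35748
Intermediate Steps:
v = -35748 (v = 108117 - 143865 = -35748)
-v = -1*(-35748) = 35748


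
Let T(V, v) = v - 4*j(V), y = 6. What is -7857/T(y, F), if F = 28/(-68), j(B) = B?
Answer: 133569/415 ≈ 321.85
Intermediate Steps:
F = -7/17 (F = 28*(-1/68) = -7/17 ≈ -0.41176)
T(V, v) = v - 4*V
-7857/T(y, F) = -7857/(-7/17 - 4*6) = -7857/(-7/17 - 24) = -7857/(-415/17) = -7857*(-17/415) = 133569/415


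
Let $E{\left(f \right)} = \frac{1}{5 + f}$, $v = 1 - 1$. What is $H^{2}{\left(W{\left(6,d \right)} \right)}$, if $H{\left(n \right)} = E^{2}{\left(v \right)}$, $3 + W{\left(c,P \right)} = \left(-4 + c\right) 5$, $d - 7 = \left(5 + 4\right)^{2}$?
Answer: $\frac{1}{625} \approx 0.0016$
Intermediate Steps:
$v = 0$ ($v = 1 - 1 = 0$)
$d = 88$ ($d = 7 + \left(5 + 4\right)^{2} = 7 + 9^{2} = 7 + 81 = 88$)
$W{\left(c,P \right)} = -23 + 5 c$ ($W{\left(c,P \right)} = -3 + \left(-4 + c\right) 5 = -3 + \left(-20 + 5 c\right) = -23 + 5 c$)
$H{\left(n \right)} = \frac{1}{25}$ ($H{\left(n \right)} = \left(\frac{1}{5 + 0}\right)^{2} = \left(\frac{1}{5}\right)^{2} = \frac{1}{25}$)
$H^{2}{\left(W{\left(6,d \right)} \right)} = \left(\frac{1}{25}\right)^{2} = \frac{1}{625}$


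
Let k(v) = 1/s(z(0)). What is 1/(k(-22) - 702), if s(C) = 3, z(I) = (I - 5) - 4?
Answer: -3/2105 ≈ -0.0014252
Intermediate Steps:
z(I) = -9 + I (z(I) = (-5 + I) - 4 = -9 + I)
k(v) = ⅓ (k(v) = 1/3 = ⅓)
1/(k(-22) - 702) = 1/(⅓ - 702) = 1/(-2105/3) = -3/2105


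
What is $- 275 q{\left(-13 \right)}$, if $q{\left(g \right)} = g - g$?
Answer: $0$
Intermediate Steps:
$q{\left(g \right)} = 0$
$- 275 q{\left(-13 \right)} = \left(-275\right) 0 = 0$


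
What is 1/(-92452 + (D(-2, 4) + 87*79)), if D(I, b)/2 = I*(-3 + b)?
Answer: -1/85583 ≈ -1.1685e-5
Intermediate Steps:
D(I, b) = 2*I*(-3 + b) (D(I, b) = 2*(I*(-3 + b)) = 2*I*(-3 + b))
1/(-92452 + (D(-2, 4) + 87*79)) = 1/(-92452 + (2*(-2)*(-3 + 4) + 87*79)) = 1/(-92452 + (2*(-2)*1 + 6873)) = 1/(-92452 + (-4 + 6873)) = 1/(-92452 + 6869) = 1/(-85583) = -1/85583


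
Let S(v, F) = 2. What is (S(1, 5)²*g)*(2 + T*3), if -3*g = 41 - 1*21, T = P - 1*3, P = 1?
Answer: 320/3 ≈ 106.67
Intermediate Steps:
T = -2 (T = 1 - 1*3 = 1 - 3 = -2)
g = -20/3 (g = -(41 - 1*21)/3 = -(41 - 21)/3 = -⅓*20 = -20/3 ≈ -6.6667)
(S(1, 5)²*g)*(2 + T*3) = (2²*(-20/3))*(2 - 2*3) = (4*(-20/3))*(2 - 6) = -80/3*(-4) = 320/3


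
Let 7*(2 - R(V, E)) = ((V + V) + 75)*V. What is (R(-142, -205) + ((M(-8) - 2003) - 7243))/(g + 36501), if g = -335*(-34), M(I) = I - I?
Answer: -94386/335237 ≈ -0.28155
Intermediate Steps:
M(I) = 0
g = 11390
R(V, E) = 2 - V*(75 + 2*V)/7 (R(V, E) = 2 - ((V + V) + 75)*V/7 = 2 - (2*V + 75)*V/7 = 2 - (75 + 2*V)*V/7 = 2 - V*(75 + 2*V)/7)
(R(-142, -205) + ((M(-8) - 2003) - 7243))/(g + 36501) = ((2 - 75/7*(-142) - 2/7*(-142)²) + ((0 - 2003) - 7243))/(11390 + 36501) = ((2 + 10650/7 - 2/7*20164) + (-2003 - 7243))/47891 = ((2 + 10650/7 - 40328/7) - 9246)*(1/47891) = (-29664/7 - 9246)*(1/47891) = -94386/7*1/47891 = -94386/335237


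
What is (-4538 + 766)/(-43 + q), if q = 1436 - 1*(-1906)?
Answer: -3772/3299 ≈ -1.1434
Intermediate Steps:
q = 3342 (q = 1436 + 1906 = 3342)
(-4538 + 766)/(-43 + q) = (-4538 + 766)/(-43 + 3342) = -3772/3299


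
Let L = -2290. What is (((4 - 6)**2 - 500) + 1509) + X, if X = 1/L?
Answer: 2319769/2290 ≈ 1013.0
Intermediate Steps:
X = -1/2290 (X = 1/(-2290) = -1/2290 ≈ -0.00043668)
(((4 - 6)**2 - 500) + 1509) + X = (((4 - 6)**2 - 500) + 1509) - 1/2290 = (((-2)**2 - 500) + 1509) - 1/2290 = ((4 - 500) + 1509) - 1/2290 = (-496 + 1509) - 1/2290 = 1013 - 1/2290 = 2319769/2290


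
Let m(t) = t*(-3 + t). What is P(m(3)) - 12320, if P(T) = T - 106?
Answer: -12426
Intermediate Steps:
P(T) = -106 + T
P(m(3)) - 12320 = (-106 + 3*(-3 + 3)) - 12320 = (-106 + 3*0) - 12320 = (-106 + 0) - 12320 = -106 - 12320 = -12426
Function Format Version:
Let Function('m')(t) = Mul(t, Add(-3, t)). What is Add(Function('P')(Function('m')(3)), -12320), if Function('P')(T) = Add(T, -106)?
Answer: -12426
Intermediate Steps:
Function('P')(T) = Add(-106, T)
Add(Function('P')(Function('m')(3)), -12320) = Add(Add(-106, Mul(3, Add(-3, 3))), -12320) = Add(Add(-106, Mul(3, 0)), -12320) = Add(Add(-106, 0), -12320) = Add(-106, -12320) = -12426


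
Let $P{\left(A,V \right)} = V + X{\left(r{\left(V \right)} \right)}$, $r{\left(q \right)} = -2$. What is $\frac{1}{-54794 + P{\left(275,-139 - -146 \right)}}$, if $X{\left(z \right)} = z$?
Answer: $- \frac{1}{54789} \approx -1.8252 \cdot 10^{-5}$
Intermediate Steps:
$P{\left(A,V \right)} = -2 + V$ ($P{\left(A,V \right)} = V - 2 = -2 + V$)
$\frac{1}{-54794 + P{\left(275,-139 - -146 \right)}} = \frac{1}{-54794 - -5} = \frac{1}{-54794 + \left(-2 + \left(-139 + 146\right)\right)} = \frac{1}{-54794 + \left(-2 + 7\right)} = \frac{1}{-54794 + 5} = \frac{1}{-54789} = - \frac{1}{54789}$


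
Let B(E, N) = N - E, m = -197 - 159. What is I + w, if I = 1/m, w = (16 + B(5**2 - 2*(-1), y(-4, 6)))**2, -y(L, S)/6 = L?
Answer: 60163/356 ≈ 169.00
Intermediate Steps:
y(L, S) = -6*L
m = -356
w = 169 (w = (16 + (-6*(-4) - (5**2 - 2*(-1))))**2 = (16 + (24 - (25 + 2)))**2 = (16 + (24 - 1*27))**2 = (16 + (24 - 27))**2 = (16 - 3)**2 = 13**2 = 169)
I = -1/356 (I = 1/(-356) = -1/356 ≈ -0.0028090)
I + w = -1/356 + 169 = 60163/356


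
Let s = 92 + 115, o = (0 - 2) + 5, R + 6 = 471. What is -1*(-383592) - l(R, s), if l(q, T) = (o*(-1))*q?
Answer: 384987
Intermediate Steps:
R = 465 (R = -6 + 471 = 465)
o = 3 (o = -2 + 5 = 3)
s = 207
l(q, T) = -3*q (l(q, T) = (3*(-1))*q = -3*q)
-1*(-383592) - l(R, s) = -1*(-383592) - (-3)*465 = 383592 - 1*(-1395) = 383592 + 1395 = 384987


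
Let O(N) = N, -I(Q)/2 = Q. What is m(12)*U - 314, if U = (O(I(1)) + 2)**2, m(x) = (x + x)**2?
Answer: -314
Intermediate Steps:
I(Q) = -2*Q
m(x) = 4*x**2 (m(x) = (2*x)**2 = 4*x**2)
U = 0 (U = (-2*1 + 2)**2 = (-2 + 2)**2 = 0**2 = 0)
m(12)*U - 314 = (4*12**2)*0 - 314 = (4*144)*0 - 314 = 576*0 - 314 = 0 - 314 = -314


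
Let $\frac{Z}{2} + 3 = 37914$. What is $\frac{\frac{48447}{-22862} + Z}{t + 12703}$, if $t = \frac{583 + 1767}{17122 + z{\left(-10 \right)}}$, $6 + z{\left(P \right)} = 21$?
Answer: $\frac{4243596426147}{710987496826} \approx 5.9686$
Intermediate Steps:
$Z = 75822$ ($Z = -6 + 2 \cdot 37914 = -6 + 75828 = 75822$)
$z{\left(P \right)} = 15$ ($z{\left(P \right)} = -6 + 21 = 15$)
$t = \frac{2350}{17137}$ ($t = \frac{583 + 1767}{17122 + 15} = \frac{2350}{17137} \approx 0.13713$)
$\frac{\frac{48447}{-22862} + Z}{t + 12703} = \frac{\frac{48447}{-22862} + 75822}{\frac{2350}{17137} + 12703} = \frac{48447 \left(- \frac{1}{22862}\right) + 75822}{\frac{217693661}{17137}} = \left(- \frac{6921}{3266} + 75822\right) \frac{17137}{217693661} = \frac{247627731}{3266} \cdot \frac{17137}{217693661} = \frac{4243596426147}{710987496826}$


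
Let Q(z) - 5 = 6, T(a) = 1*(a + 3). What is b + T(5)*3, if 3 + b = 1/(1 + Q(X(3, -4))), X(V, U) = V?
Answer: 253/12 ≈ 21.083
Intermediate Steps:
T(a) = 3 + a (T(a) = 1*(3 + a) = 3 + a)
Q(z) = 11 (Q(z) = 5 + 6 = 11)
b = -35/12 (b = -3 + 1/(1 + 11) = -3 + 1/12 = -35/12 ≈ -2.9167)
b + T(5)*3 = -35/12 + (3 + 5)*3 = -35/12 + 8*3 = -35/12 + 24 = 253/12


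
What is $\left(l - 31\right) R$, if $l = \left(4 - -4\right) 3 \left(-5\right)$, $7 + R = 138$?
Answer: $-19781$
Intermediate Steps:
$R = 131$ ($R = -7 + 138 = 131$)
$l = -120$ ($l = \left(4 + 4\right) 3 \left(-5\right) = 8 \cdot 3 \left(-5\right) = 24 \left(-5\right) = -120$)
$\left(l - 31\right) R = \left(-120 - 31\right) 131 = \left(-151\right) 131 = -19781$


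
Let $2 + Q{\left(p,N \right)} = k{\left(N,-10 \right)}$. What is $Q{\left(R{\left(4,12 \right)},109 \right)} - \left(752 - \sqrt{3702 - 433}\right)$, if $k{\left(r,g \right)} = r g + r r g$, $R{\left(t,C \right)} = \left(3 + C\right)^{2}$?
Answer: $-120654 + \sqrt{3269} \approx -1.206 \cdot 10^{5}$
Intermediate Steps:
$k{\left(r,g \right)} = g r + g r^{2}$ ($k{\left(r,g \right)} = g r + r^{2} g = g r + g r^{2}$)
$Q{\left(p,N \right)} = -2 - 10 N \left(1 + N\right)$
$Q{\left(R{\left(4,12 \right)},109 \right)} - \left(752 - \sqrt{3702 - 433}\right) = \left(-2 - 1090 \left(1 + 109\right)\right) - \left(752 - \sqrt{3702 - 433}\right) = \left(-2 - 1090 \cdot 110\right) - \left(752 - \sqrt{3269}\right) = \left(-2 - 119900\right) - \left(752 - \sqrt{3269}\right) = -119902 - \left(752 - \sqrt{3269}\right) = -120654 + \sqrt{3269}$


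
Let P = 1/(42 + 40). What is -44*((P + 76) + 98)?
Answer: -313918/41 ≈ -7656.5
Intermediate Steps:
P = 1/82 ≈ 0.012195
-44*((P + 76) + 98) = -44*((1/82 + 76) + 98) = -44*(6233/82 + 98) = -44*14269/82 = -313918/41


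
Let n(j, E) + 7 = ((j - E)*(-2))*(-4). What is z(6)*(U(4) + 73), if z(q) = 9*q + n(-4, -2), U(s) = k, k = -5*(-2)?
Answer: 2573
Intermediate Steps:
n(j, E) = -7 - 8*E + 8*j (n(j, E) = -7 + ((j - E)*(-2))*(-4) = -7 + (-2*j + 2*E)*(-4) = -7 + (-8*E + 8*j) = -7 - 8*E + 8*j)
k = 10
U(s) = 10
z(q) = -23 + 9*q (z(q) = 9*q + (-7 - 8*(-2) + 8*(-4)) = 9*q + (-7 + 16 - 32) = 9*q - 23 = -23 + 9*q)
z(6)*(U(4) + 73) = (-23 + 9*6)*(10 + 73) = (-23 + 54)*83 = 31*83 = 2573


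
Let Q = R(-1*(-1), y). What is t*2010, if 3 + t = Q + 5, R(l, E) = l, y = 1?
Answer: 6030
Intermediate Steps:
Q = 1 (Q = -1*(-1) = 1)
t = 3 (t = -3 + (1 + 5) = -3 + 6 = 3)
t*2010 = 3*2010 = 6030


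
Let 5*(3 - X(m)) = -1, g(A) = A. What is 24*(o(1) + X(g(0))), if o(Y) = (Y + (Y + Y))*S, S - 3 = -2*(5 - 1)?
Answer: -1416/5 ≈ -283.20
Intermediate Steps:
S = -5 (S = 3 - 2*(5 - 1) = 3 - 2*4 = 3 - 8 = -5)
X(m) = 16/5 (X(m) = 3 - ⅕*(-1) = 3 + ⅕ = 16/5)
o(Y) = -15*Y (o(Y) = (Y + (Y + Y))*(-5) = (Y + 2*Y)*(-5) = (3*Y)*(-5) = -15*Y)
24*(o(1) + X(g(0))) = 24*(-15*1 + 16/5) = 24*(-15 + 16/5) = 24*(-59/5) = -1416/5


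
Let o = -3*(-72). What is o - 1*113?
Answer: 103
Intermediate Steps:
o = 216
o - 1*113 = 216 - 1*113 = 216 - 113 = 103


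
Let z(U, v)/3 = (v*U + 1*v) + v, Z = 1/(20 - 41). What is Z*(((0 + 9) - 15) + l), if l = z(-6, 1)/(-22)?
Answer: 20/77 ≈ 0.25974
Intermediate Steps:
Z = -1/21 (Z = 1/(-21) = -1/21 ≈ -0.047619)
z(U, v) = 6*v + 3*U*v (z(U, v) = 3*((v*U + 1*v) + v) = 3*((U*v + v) + v) = 3*((v + U*v) + v) = 3*(2*v + U*v) = 6*v + 3*U*v)
l = 6/11 (l = (3*1*(2 - 6))/(-22) = (3*1*(-4))*(-1/22) = -12*(-1/22) = 6/11 ≈ 0.54545)
Z*(((0 + 9) - 15) + l) = -(((0 + 9) - 15) + 6/11)/21 = -((9 - 15) + 6/11)/21 = -(-6 + 6/11)/21 = -1/21*(-60/11) = 20/77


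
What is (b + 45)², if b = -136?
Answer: 8281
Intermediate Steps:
(b + 45)² = (-136 + 45)² = (-91)² = 8281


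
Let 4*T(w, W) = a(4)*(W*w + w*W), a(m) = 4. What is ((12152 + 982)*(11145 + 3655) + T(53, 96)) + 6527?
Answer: 194399903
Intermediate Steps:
T(w, W) = 2*W*w (T(w, W) = (4*(W*w + w*W))/4 = (4*(W*w + W*w))/4 = (4*(2*W*w))/4 = (8*W*w)/4 = 2*W*w)
((12152 + 982)*(11145 + 3655) + T(53, 96)) + 6527 = ((12152 + 982)*(11145 + 3655) + 2*96*53) + 6527 = (13134*14800 + 10176) + 6527 = (194383200 + 10176) + 6527 = 194393376 + 6527 = 194399903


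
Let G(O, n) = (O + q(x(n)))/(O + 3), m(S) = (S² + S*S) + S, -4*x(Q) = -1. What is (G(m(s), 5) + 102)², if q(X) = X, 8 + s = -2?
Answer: 6321045025/595984 ≈ 10606.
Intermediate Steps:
s = -10 (s = -8 - 2 = -10)
x(Q) = ¼ (x(Q) = -¼*(-1) = ¼)
m(S) = S + 2*S² (m(S) = (S² + S²) + S = 2*S² + S = S + 2*S²)
G(O, n) = (¼ + O)/(3 + O) (G(O, n) = (O + ¼)/(O + 3) = (¼ + O)/(3 + O))
(G(m(s), 5) + 102)² = ((¼ - 10*(1 + 2*(-10)))/(3 - 10*(1 + 2*(-10))) + 102)² = ((¼ - 10*(1 - 20))/(3 - 10*(1 - 20)) + 102)² = ((¼ - 10*(-19))/(3 - 10*(-19)) + 102)² = ((¼ + 190)/(3 + 190) + 102)² = ((761/4)/193 + 102)² = ((1/193)*(761/4) + 102)² = (761/772 + 102)² = (79505/772)² = 6321045025/595984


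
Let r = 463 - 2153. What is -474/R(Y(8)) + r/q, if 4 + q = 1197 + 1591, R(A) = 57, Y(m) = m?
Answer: -235991/26448 ≈ -8.9228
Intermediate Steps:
q = 2784 (q = -4 + (1197 + 1591) = -4 + 2788 = 2784)
r = -1690
-474/R(Y(8)) + r/q = -474/57 - 1690/2784 = -474*1/57 - 1690*1/2784 = -158/19 - 845/1392 = -235991/26448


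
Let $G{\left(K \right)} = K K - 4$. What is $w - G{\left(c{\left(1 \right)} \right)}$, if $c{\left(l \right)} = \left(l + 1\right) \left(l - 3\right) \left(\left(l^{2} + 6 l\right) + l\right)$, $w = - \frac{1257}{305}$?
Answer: $- \frac{312357}{305} \approx -1024.1$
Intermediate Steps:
$w = - \frac{1257}{305}$ ($w = \left(-1257\right) \frac{1}{305} = - \frac{1257}{305} \approx -4.1213$)
$c{\left(l \right)} = \left(1 + l\right) \left(-3 + l\right) \left(l^{2} + 7 l\right)$
$G{\left(K \right)} = -4 + K^{2}$ ($G{\left(K \right)} = K^{2} - 4 = -4 + K^{2}$)
$w - G{\left(c{\left(1 \right)} \right)} = - \frac{1257}{305} - \left(-4 + \left(1 \left(-21 + 1^{3} - 17 + 5 \cdot 1^{2}\right)\right)^{2}\right) = - \frac{1257}{305} - \left(-4 + \left(1 \left(-21 + 1 - 17 + 5 \cdot 1\right)\right)^{2}\right) = - \frac{1257}{305} - \left(-4 + \left(1 \left(-21 + 1 - 17 + 5\right)\right)^{2}\right) = - \frac{1257}{305} - \left(-4 + \left(1 \left(-32\right)\right)^{2}\right) = - \frac{1257}{305} - \left(-4 + \left(-32\right)^{2}\right) = - \frac{1257}{305} - \left(-4 + 1024\right) = - \frac{1257}{305} - 1020 = - \frac{312357}{305}$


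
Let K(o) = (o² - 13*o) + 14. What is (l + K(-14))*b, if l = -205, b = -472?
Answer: -88264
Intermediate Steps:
K(o) = 14 + o² - 13*o
(l + K(-14))*b = (-205 + (14 + (-14)² - 13*(-14)))*(-472) = (-205 + (14 + 196 + 182))*(-472) = (-205 + 392)*(-472) = 187*(-472) = -88264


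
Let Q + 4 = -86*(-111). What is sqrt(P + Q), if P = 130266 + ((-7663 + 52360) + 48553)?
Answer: sqrt(233058) ≈ 482.76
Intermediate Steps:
Q = 9542 (Q = -4 - 86*(-111) = -4 + 9546 = 9542)
P = 223516 (P = 130266 + (44697 + 48553) = 130266 + 93250 = 223516)
sqrt(P + Q) = sqrt(223516 + 9542) = sqrt(233058)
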